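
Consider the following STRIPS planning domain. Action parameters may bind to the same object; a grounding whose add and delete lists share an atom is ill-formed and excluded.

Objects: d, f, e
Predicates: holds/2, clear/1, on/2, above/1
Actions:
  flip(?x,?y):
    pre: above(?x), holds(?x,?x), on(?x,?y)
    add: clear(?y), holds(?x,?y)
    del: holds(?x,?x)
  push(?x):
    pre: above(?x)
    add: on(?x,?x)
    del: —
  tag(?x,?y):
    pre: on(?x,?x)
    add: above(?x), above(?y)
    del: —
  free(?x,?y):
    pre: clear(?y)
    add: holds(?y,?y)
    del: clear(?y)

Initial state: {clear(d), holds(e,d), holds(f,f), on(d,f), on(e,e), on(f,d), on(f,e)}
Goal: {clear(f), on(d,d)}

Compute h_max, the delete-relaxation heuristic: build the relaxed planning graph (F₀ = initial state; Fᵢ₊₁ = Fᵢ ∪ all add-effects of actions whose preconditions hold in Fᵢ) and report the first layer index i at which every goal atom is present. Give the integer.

2

F0 = init (7 atoms)
F1 = F0 ∪ {above(d), above(e), above(f), holds(d,d)}  (11 atoms)
F2 = F1 ∪ {clear(e), clear(f), holds(d,f), holds(f,d), holds(f,e), on(d,d), on(f,f)}  (18 atoms)
goal ⊆ F2  ⇒  h_max = 2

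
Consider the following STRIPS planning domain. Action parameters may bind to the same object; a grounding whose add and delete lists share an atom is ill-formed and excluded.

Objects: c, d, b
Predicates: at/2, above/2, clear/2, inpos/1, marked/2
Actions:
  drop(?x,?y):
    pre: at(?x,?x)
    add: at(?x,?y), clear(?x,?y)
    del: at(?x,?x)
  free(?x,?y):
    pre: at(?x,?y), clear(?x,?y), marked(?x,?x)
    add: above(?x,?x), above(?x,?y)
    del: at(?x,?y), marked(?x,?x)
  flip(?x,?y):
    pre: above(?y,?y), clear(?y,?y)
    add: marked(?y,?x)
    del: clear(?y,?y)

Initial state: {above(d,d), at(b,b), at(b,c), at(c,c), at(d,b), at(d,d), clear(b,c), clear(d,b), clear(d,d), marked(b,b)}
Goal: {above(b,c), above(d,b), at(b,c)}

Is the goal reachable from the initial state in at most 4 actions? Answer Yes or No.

1. free(b,c)  →  {above(b,b), above(b,c), above(d,d), at(b,b), at(c,c), at(d,b), at(d,d), clear(b,c), clear(d,b), clear(d,d)}
2. drop(b,c)  →  {above(b,b), above(b,c), above(d,d), at(b,c), at(c,c), at(d,b), at(d,d), clear(b,c), clear(d,b), clear(d,d)}
3. flip(d,d)  →  {above(b,b), above(b,c), above(d,d), at(b,c), at(c,c), at(d,b), at(d,d), clear(b,c), clear(d,b), marked(d,d)}
4. free(d,b)  →  {above(b,b), above(b,c), above(d,b), above(d,d), at(b,c), at(c,c), at(d,d), clear(b,c), clear(d,b)}
optimal plan length = 4; 4 ≤ 4

Yes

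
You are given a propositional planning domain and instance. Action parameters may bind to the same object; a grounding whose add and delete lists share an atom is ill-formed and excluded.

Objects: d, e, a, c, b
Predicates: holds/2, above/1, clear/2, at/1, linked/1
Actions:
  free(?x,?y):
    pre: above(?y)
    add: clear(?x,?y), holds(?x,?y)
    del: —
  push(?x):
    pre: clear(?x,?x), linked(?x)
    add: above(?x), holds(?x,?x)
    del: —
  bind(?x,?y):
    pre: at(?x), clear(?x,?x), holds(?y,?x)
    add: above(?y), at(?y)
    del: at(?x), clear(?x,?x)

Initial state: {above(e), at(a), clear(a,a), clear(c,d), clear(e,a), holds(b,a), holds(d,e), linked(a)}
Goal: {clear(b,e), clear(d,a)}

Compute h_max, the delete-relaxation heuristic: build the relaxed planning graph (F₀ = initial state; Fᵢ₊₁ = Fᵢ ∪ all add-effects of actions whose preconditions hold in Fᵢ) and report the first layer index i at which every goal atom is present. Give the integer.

F0 = init (8 atoms)
F1 = F0 ∪ {above(a), above(b), at(b), clear(a,e), clear(b,e), clear(c,e), clear(d,e), clear(e,e), holds(a,a), holds(a,e), holds(b,e), holds(c,e), holds(e,e)}  (21 atoms)
F2 = F1 ∪ {clear(a,b), clear(b,a), clear(b,b), clear(c,a), clear(c,b), clear(d,a), clear(d,b), clear(e,b), holds(a,b), holds(b,b), holds(c,a), holds(c,b), holds(d,a), holds(d,b), holds(e,a), holds(e,b)}  (37 atoms)
goal ⊆ F2  ⇒  h_max = 2

2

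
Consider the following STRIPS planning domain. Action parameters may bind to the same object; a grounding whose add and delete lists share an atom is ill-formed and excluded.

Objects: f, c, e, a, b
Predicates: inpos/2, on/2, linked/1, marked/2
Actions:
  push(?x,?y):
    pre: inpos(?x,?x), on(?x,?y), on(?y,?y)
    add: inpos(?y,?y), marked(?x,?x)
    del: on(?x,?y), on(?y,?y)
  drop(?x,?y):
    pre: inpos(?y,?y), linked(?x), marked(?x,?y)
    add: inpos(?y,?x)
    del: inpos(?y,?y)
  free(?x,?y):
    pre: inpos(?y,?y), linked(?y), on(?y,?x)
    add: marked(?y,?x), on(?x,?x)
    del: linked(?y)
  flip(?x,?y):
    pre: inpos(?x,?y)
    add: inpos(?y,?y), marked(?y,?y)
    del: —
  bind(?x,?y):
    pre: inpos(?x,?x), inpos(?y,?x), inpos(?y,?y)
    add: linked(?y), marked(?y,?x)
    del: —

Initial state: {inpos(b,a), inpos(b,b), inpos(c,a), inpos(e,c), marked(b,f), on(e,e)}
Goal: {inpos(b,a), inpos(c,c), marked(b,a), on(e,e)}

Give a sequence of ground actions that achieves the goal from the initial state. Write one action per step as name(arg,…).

1. flip(c,a)  →  {inpos(a,a), inpos(b,a), inpos(b,b), inpos(c,a), inpos(e,c), marked(a,a), marked(b,f), on(e,e)}
2. flip(e,c)  →  {inpos(a,a), inpos(b,a), inpos(b,b), inpos(c,a), inpos(c,c), inpos(e,c), marked(a,a), marked(b,f), marked(c,c), on(e,e)}
3. bind(a,b)  →  {inpos(a,a), inpos(b,a), inpos(b,b), inpos(c,a), inpos(c,c), inpos(e,c), linked(b), marked(a,a), marked(b,a), marked(b,f), marked(c,c), on(e,e)}

flip(c,a); flip(e,c); bind(a,b)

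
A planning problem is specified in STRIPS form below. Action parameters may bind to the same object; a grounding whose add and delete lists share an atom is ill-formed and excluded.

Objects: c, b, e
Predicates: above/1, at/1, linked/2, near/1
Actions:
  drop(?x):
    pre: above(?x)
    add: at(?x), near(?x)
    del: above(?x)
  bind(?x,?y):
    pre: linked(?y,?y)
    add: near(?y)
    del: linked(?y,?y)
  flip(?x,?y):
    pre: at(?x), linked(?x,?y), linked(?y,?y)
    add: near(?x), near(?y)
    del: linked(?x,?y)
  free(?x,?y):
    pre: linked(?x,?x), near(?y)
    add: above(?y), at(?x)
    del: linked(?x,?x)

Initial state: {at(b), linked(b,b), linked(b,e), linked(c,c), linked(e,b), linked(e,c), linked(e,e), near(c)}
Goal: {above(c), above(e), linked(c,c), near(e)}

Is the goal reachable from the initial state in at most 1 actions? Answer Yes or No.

1. flip(b,e)  →  {at(b), linked(b,b), linked(c,c), linked(e,b), linked(e,c), linked(e,e), near(b), near(c), near(e)}
2. free(b,c)  →  {above(c), at(b), linked(c,c), linked(e,b), linked(e,c), linked(e,e), near(b), near(c), near(e)}
3. free(e,e)  →  {above(c), above(e), at(b), at(e), linked(c,c), linked(e,b), linked(e,c), near(b), near(c), near(e)}
optimal plan length = 3; 3 > 1

No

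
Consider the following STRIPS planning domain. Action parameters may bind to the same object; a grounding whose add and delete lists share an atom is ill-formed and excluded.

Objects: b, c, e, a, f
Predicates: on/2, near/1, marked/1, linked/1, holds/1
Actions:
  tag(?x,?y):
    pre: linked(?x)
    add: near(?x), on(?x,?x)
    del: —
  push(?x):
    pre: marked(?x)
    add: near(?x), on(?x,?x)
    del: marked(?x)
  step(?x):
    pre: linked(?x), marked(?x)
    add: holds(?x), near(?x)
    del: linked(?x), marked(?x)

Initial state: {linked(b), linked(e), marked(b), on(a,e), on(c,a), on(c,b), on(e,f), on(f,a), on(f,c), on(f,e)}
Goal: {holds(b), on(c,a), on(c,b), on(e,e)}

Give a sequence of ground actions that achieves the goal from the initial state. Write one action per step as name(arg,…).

tag(e,b); step(b)

1. tag(e,b)  →  {linked(b), linked(e), marked(b), near(e), on(a,e), on(c,a), on(c,b), on(e,e), on(e,f), on(f,a), on(f,c), on(f,e)}
2. step(b)  →  {holds(b), linked(e), near(b), near(e), on(a,e), on(c,a), on(c,b), on(e,e), on(e,f), on(f,a), on(f,c), on(f,e)}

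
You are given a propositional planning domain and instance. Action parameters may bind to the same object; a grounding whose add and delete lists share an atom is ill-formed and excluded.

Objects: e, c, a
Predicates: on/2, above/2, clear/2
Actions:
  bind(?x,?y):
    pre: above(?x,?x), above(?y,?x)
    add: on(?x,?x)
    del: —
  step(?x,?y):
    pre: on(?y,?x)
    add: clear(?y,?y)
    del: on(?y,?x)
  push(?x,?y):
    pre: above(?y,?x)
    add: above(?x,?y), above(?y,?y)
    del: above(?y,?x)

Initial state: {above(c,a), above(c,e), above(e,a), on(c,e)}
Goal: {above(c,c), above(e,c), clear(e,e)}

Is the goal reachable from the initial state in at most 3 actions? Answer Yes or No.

No

1. push(e,c)  →  {above(c,a), above(c,c), above(e,a), above(e,c), on(c,e)}
2. push(a,e)  →  {above(a,e), above(c,a), above(c,c), above(e,c), above(e,e), on(c,e)}
3. bind(e,e)  →  {above(a,e), above(c,a), above(c,c), above(e,c), above(e,e), on(c,e), on(e,e)}
4. step(e,e)  →  {above(a,e), above(c,a), above(c,c), above(e,c), above(e,e), clear(e,e), on(c,e)}
optimal plan length = 4; 4 > 3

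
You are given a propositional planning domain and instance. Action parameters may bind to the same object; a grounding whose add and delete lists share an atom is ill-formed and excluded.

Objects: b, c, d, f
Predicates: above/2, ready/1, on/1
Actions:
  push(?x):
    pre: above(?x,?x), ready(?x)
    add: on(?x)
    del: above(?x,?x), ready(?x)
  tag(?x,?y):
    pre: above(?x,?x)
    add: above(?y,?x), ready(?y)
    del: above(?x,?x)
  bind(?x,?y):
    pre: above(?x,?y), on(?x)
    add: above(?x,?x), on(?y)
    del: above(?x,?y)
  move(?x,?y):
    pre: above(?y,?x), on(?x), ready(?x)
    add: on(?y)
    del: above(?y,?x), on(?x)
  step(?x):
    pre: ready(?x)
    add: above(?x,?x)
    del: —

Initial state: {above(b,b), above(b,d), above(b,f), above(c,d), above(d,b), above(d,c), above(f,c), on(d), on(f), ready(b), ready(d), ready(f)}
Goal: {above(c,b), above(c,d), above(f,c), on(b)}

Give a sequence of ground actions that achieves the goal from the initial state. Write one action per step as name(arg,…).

1. tag(b,c)  →  {above(b,d), above(b,f), above(c,b), above(c,d), above(d,b), above(d,c), above(f,c), on(d), on(f), ready(b), ready(c), ready(d), ready(f)}
2. bind(d,b)  →  {above(b,d), above(b,f), above(c,b), above(c,d), above(d,c), above(d,d), above(f,c), on(b), on(d), on(f), ready(b), ready(c), ready(d), ready(f)}

tag(b,c); bind(d,b)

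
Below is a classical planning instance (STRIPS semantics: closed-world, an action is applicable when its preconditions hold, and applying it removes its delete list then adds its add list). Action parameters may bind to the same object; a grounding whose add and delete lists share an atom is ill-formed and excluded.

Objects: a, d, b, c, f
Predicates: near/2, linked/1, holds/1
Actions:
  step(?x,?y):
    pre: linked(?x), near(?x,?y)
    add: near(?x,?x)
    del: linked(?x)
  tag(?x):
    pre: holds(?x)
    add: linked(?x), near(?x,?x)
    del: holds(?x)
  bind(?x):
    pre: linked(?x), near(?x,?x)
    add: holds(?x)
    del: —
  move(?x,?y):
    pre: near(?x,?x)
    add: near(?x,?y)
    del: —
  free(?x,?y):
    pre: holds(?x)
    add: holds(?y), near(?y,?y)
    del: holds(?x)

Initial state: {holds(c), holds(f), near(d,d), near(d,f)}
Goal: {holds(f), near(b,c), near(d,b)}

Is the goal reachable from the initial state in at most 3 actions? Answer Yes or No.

1. move(d,b)  →  {holds(c), holds(f), near(d,b), near(d,d), near(d,f)}
2. free(c,b)  →  {holds(b), holds(f), near(b,b), near(d,b), near(d,d), near(d,f)}
3. move(b,c)  →  {holds(b), holds(f), near(b,b), near(b,c), near(d,b), near(d,d), near(d,f)}
optimal plan length = 3; 3 ≤ 3

Yes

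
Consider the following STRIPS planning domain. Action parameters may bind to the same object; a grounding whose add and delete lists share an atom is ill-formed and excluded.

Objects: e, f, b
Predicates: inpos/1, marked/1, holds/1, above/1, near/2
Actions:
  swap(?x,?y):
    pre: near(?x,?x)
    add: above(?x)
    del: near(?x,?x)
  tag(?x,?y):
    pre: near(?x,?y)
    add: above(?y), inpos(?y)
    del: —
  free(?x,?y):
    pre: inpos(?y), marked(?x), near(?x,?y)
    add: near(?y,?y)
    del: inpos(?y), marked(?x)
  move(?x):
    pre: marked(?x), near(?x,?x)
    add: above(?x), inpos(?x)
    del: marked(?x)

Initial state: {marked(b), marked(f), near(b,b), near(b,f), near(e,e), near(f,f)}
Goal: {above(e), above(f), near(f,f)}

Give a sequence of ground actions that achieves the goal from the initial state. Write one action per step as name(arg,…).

swap(e,e); tag(f,f)

1. swap(e,e)  →  {above(e), marked(b), marked(f), near(b,b), near(b,f), near(f,f)}
2. tag(f,f)  →  {above(e), above(f), inpos(f), marked(b), marked(f), near(b,b), near(b,f), near(f,f)}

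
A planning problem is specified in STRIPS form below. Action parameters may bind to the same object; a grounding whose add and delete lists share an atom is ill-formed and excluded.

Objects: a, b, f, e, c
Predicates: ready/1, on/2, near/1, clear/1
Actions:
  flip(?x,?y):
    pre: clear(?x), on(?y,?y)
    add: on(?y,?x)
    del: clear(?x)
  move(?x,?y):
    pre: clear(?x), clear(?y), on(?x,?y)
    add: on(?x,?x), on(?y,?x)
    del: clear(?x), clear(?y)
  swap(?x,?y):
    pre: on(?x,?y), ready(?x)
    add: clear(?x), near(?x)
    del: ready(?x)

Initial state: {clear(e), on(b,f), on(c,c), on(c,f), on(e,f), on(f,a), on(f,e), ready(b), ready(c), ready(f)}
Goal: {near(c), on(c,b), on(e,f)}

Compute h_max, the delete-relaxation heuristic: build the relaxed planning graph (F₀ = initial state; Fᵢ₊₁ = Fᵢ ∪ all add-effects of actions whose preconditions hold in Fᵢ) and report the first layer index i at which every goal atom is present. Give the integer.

2

F0 = init (10 atoms)
F1 = F0 ∪ {clear(b), clear(c), clear(f), near(b), near(c), near(f), on(c,e)}  (17 atoms)
F2 = F1 ∪ {on(b,b), on(c,b), on(e,c), on(e,e), on(f,b), on(f,c), on(f,f)}  (24 atoms)
goal ⊆ F2  ⇒  h_max = 2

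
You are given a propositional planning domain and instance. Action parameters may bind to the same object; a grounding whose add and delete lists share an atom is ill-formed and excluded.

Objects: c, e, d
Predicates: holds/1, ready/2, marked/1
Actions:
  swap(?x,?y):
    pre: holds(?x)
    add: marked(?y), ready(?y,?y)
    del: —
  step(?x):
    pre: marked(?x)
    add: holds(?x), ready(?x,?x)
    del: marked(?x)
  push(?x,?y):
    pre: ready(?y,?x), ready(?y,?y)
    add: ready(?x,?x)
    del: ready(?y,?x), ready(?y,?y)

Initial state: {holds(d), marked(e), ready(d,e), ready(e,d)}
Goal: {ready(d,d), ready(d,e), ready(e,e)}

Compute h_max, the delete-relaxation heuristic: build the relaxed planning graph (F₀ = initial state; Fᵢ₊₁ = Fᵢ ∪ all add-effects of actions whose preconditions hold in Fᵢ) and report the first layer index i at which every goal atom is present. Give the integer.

1

F0 = init (4 atoms)
F1 = F0 ∪ {holds(e), marked(c), marked(d), ready(c,c), ready(d,d), ready(e,e)}  (10 atoms)
goal ⊆ F1  ⇒  h_max = 1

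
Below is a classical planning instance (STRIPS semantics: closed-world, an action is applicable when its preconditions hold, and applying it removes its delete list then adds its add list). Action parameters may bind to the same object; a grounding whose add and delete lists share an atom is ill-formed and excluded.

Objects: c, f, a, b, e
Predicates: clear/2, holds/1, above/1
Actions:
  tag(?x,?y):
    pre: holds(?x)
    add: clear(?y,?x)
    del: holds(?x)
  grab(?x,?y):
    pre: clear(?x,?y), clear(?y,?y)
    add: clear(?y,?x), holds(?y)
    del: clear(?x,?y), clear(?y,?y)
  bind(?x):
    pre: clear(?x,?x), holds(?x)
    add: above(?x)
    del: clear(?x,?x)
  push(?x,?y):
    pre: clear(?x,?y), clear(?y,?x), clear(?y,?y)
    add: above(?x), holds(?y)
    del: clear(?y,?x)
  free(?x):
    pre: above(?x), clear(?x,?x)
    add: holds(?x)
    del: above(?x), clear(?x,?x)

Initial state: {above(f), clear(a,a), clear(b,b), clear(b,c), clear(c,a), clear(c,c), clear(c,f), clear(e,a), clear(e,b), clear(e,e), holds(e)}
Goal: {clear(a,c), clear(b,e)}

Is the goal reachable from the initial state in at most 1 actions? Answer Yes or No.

No

1. tag(e,b)  →  {above(f), clear(a,a), clear(b,b), clear(b,c), clear(b,e), clear(c,a), clear(c,c), clear(c,f), clear(e,a), clear(e,b), clear(e,e)}
2. grab(c,a)  →  {above(f), clear(a,c), clear(b,b), clear(b,c), clear(b,e), clear(c,c), clear(c,f), clear(e,a), clear(e,b), clear(e,e), holds(a)}
optimal plan length = 2; 2 > 1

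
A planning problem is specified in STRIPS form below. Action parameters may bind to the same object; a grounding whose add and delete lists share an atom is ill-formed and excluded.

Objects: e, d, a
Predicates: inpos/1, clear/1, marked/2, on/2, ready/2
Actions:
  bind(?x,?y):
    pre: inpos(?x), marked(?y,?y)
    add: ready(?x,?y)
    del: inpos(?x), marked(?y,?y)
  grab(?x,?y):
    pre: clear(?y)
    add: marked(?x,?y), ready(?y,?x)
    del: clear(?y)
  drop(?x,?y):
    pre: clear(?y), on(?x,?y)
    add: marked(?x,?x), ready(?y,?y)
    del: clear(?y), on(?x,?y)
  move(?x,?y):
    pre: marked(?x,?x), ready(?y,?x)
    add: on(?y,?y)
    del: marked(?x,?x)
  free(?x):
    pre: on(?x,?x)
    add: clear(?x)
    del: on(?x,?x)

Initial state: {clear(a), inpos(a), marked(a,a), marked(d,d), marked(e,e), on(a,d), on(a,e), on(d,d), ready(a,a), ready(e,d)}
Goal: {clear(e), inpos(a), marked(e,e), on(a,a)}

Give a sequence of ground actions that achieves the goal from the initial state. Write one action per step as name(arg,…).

move(d,e); move(a,a); free(e)

1. move(d,e)  →  {clear(a), inpos(a), marked(a,a), marked(e,e), on(a,d), on(a,e), on(d,d), on(e,e), ready(a,a), ready(e,d)}
2. move(a,a)  →  {clear(a), inpos(a), marked(e,e), on(a,a), on(a,d), on(a,e), on(d,d), on(e,e), ready(a,a), ready(e,d)}
3. free(e)  →  {clear(a), clear(e), inpos(a), marked(e,e), on(a,a), on(a,d), on(a,e), on(d,d), ready(a,a), ready(e,d)}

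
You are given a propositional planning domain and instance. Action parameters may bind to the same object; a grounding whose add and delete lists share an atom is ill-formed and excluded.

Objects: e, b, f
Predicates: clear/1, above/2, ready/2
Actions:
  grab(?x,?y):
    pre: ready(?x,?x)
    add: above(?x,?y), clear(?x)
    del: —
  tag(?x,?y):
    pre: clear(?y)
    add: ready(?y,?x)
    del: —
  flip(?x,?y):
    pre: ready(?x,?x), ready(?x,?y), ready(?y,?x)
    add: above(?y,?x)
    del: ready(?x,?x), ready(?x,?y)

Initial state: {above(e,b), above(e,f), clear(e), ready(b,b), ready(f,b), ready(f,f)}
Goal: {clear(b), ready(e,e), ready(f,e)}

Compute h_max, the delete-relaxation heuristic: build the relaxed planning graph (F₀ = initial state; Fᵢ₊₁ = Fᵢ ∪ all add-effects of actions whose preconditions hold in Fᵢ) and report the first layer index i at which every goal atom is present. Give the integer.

F0 = init (6 atoms)
F1 = F0 ∪ {above(b,b), above(b,e), above(b,f), above(f,b), above(f,e), above(f,f), clear(b), clear(f), ready(e,b), ready(e,e), ready(e,f)}  (17 atoms)
F2 = F1 ∪ {above(e,e), ready(b,e), ready(b,f), ready(f,e)}  (21 atoms)
goal ⊆ F2  ⇒  h_max = 2

2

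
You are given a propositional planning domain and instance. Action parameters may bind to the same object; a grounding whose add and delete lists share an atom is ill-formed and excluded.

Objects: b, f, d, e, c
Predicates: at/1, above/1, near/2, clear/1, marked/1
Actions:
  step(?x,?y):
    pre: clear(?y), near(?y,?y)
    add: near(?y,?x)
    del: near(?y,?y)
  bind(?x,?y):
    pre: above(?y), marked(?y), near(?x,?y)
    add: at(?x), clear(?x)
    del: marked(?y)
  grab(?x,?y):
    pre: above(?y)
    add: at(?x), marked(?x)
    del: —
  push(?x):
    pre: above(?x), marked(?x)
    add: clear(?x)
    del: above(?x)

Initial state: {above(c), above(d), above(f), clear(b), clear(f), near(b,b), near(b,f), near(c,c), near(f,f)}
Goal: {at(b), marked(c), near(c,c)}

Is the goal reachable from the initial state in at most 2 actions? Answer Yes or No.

Yes

1. grab(b,f)  →  {above(c), above(d), above(f), at(b), clear(b), clear(f), marked(b), near(b,b), near(b,f), near(c,c), near(f,f)}
2. grab(c,f)  →  {above(c), above(d), above(f), at(b), at(c), clear(b), clear(f), marked(b), marked(c), near(b,b), near(b,f), near(c,c), near(f,f)}
optimal plan length = 2; 2 ≤ 2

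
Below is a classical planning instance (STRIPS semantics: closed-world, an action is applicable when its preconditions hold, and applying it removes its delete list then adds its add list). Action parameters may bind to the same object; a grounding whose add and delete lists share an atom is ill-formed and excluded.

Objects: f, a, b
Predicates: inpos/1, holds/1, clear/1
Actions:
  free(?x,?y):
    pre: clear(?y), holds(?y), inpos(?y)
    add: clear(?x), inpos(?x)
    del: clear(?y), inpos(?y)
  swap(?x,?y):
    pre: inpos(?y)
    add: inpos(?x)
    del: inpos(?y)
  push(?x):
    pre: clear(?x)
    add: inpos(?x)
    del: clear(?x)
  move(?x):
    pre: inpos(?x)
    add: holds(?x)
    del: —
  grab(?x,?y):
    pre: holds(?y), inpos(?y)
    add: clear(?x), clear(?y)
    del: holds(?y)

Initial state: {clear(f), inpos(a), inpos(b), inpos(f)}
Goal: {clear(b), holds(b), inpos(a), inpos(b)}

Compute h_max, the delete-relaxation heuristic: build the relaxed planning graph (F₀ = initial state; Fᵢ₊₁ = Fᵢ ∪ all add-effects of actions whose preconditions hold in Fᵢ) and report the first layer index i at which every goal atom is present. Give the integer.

F0 = init (4 atoms)
F1 = F0 ∪ {holds(a), holds(b), holds(f)}  (7 atoms)
F2 = F1 ∪ {clear(a), clear(b)}  (9 atoms)
goal ⊆ F2  ⇒  h_max = 2

2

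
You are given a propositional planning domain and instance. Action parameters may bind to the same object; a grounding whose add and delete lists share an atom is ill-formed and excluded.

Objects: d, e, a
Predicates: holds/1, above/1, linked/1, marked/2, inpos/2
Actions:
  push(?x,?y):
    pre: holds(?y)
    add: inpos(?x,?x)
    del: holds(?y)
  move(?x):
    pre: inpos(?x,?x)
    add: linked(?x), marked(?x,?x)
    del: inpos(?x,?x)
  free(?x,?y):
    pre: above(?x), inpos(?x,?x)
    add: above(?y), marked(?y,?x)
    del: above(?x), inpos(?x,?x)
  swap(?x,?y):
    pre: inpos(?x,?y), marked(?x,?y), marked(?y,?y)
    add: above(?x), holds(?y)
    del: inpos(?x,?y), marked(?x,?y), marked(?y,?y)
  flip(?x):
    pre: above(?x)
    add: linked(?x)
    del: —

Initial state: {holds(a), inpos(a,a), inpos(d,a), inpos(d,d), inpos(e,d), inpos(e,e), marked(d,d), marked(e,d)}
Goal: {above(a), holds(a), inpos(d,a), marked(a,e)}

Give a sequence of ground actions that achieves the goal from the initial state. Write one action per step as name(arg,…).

1. swap(e,d)  →  {above(e), holds(a), holds(d), inpos(a,a), inpos(d,a), inpos(d,d), inpos(e,e)}
2. free(e,a)  →  {above(a), holds(a), holds(d), inpos(a,a), inpos(d,a), inpos(d,d), marked(a,e)}

swap(e,d); free(e,a)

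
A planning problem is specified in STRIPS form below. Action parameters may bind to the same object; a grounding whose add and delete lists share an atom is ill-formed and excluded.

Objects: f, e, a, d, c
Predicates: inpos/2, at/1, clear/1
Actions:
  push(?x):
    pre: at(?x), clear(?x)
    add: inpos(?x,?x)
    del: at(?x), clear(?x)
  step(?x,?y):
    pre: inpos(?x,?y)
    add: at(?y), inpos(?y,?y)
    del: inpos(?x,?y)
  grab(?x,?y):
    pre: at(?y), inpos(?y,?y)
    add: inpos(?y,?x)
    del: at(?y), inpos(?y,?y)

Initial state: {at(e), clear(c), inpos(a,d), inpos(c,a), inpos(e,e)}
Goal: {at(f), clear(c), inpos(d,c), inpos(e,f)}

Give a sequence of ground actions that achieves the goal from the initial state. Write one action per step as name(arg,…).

1. step(a,d)  →  {at(d), at(e), clear(c), inpos(c,a), inpos(d,d), inpos(e,e)}
2. step(c,a)  →  {at(a), at(d), at(e), clear(c), inpos(a,a), inpos(d,d), inpos(e,e)}
3. grab(f,e)  →  {at(a), at(d), clear(c), inpos(a,a), inpos(d,d), inpos(e,f)}
4. grab(f,a)  →  {at(d), clear(c), inpos(a,f), inpos(d,d), inpos(e,f)}
5. step(a,f)  →  {at(d), at(f), clear(c), inpos(d,d), inpos(e,f), inpos(f,f)}
6. grab(c,d)  →  {at(f), clear(c), inpos(d,c), inpos(e,f), inpos(f,f)}

step(a,d); step(c,a); grab(f,e); grab(f,a); step(a,f); grab(c,d)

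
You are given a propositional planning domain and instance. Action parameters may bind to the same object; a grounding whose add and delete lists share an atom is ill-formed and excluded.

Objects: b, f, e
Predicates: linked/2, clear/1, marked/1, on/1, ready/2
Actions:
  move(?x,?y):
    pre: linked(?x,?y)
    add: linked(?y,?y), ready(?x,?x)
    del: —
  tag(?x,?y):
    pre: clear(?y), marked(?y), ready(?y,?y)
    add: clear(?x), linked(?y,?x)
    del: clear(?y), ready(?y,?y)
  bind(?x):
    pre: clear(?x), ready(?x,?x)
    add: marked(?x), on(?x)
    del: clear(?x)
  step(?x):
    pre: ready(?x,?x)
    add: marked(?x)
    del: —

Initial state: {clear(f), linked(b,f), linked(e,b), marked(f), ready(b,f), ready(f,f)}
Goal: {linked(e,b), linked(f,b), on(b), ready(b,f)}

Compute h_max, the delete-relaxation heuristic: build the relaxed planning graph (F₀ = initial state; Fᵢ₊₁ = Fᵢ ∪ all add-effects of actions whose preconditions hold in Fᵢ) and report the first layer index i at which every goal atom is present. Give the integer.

F0 = init (6 atoms)
F1 = F0 ∪ {clear(b), clear(e), linked(b,b), linked(f,b), linked(f,e), linked(f,f), on(f), ready(b,b), ready(e,e)}  (15 atoms)
F2 = F1 ∪ {linked(e,e), marked(b), marked(e), on(b), on(e)}  (20 atoms)
goal ⊆ F2  ⇒  h_max = 2

2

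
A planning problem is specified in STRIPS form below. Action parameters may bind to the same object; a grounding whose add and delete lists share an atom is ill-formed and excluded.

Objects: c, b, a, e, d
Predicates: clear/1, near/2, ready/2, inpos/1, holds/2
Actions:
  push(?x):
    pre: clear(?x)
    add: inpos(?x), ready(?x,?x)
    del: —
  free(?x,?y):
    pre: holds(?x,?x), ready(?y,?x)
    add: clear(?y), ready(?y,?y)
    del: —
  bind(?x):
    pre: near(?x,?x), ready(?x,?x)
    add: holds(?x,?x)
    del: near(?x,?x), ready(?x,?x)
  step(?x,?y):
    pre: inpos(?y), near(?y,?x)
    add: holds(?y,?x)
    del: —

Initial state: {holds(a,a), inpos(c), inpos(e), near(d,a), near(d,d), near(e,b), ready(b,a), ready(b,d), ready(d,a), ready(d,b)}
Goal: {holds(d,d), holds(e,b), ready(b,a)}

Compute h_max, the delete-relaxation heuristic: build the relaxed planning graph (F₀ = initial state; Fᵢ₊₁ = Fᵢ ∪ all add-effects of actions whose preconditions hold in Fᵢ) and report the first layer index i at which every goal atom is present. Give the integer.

2

F0 = init (10 atoms)
F1 = F0 ∪ {clear(b), clear(d), holds(e,b), ready(b,b), ready(d,d)}  (15 atoms)
F2 = F1 ∪ {holds(d,d), inpos(b), inpos(d)}  (18 atoms)
goal ⊆ F2  ⇒  h_max = 2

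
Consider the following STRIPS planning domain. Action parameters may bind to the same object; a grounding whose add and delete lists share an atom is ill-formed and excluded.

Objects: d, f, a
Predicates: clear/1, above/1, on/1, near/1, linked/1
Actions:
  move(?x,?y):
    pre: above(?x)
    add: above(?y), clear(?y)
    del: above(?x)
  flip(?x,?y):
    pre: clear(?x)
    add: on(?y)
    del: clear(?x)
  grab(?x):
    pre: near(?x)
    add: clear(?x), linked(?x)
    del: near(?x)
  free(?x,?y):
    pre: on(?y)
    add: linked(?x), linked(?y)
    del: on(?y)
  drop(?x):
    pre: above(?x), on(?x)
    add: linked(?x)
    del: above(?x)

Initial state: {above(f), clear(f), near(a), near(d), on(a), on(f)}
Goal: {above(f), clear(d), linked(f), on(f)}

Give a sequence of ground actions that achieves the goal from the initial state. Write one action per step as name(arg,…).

1. grab(d)  →  {above(f), clear(d), clear(f), linked(d), near(a), on(a), on(f)}
2. free(f,a)  →  {above(f), clear(d), clear(f), linked(a), linked(d), linked(f), near(a), on(f)}

grab(d); free(f,a)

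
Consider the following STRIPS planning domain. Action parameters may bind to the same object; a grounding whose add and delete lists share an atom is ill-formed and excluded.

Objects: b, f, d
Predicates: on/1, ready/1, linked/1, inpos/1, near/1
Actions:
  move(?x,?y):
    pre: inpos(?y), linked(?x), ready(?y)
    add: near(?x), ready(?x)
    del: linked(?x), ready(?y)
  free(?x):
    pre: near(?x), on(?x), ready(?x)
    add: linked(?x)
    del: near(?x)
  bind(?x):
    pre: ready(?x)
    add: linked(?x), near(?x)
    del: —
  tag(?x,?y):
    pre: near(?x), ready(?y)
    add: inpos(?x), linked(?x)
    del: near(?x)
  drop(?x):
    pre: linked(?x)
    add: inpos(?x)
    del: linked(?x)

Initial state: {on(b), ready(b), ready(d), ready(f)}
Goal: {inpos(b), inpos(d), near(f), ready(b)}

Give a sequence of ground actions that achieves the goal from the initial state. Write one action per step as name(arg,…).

bind(b); bind(f); bind(d); tag(b,b); tag(d,b)

1. bind(b)  →  {linked(b), near(b), on(b), ready(b), ready(d), ready(f)}
2. bind(f)  →  {linked(b), linked(f), near(b), near(f), on(b), ready(b), ready(d), ready(f)}
3. bind(d)  →  {linked(b), linked(d), linked(f), near(b), near(d), near(f), on(b), ready(b), ready(d), ready(f)}
4. tag(b,b)  →  {inpos(b), linked(b), linked(d), linked(f), near(d), near(f), on(b), ready(b), ready(d), ready(f)}
5. tag(d,b)  →  {inpos(b), inpos(d), linked(b), linked(d), linked(f), near(f), on(b), ready(b), ready(d), ready(f)}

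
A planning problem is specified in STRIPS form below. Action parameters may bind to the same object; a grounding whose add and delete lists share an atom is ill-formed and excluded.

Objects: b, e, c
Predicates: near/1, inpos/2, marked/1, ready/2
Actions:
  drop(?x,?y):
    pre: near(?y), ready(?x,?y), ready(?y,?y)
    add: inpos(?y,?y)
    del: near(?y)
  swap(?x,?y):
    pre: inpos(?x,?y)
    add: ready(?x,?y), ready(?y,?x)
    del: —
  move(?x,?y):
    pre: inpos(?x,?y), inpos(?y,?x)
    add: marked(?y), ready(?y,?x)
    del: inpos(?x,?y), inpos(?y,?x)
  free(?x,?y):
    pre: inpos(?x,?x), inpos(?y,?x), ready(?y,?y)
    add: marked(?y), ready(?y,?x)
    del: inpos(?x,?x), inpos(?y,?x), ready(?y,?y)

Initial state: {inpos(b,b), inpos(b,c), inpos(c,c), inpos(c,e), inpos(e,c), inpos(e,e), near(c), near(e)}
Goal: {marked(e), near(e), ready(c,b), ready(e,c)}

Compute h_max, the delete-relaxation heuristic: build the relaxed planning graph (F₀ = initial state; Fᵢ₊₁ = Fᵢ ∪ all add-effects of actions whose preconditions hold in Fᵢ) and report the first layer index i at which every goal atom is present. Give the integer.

1

F0 = init (8 atoms)
F1 = F0 ∪ {marked(b), marked(c), marked(e), ready(b,b), ready(b,c), ready(c,b), ready(c,c), ready(c,e), ready(e,c), ready(e,e)}  (18 atoms)
goal ⊆ F1  ⇒  h_max = 1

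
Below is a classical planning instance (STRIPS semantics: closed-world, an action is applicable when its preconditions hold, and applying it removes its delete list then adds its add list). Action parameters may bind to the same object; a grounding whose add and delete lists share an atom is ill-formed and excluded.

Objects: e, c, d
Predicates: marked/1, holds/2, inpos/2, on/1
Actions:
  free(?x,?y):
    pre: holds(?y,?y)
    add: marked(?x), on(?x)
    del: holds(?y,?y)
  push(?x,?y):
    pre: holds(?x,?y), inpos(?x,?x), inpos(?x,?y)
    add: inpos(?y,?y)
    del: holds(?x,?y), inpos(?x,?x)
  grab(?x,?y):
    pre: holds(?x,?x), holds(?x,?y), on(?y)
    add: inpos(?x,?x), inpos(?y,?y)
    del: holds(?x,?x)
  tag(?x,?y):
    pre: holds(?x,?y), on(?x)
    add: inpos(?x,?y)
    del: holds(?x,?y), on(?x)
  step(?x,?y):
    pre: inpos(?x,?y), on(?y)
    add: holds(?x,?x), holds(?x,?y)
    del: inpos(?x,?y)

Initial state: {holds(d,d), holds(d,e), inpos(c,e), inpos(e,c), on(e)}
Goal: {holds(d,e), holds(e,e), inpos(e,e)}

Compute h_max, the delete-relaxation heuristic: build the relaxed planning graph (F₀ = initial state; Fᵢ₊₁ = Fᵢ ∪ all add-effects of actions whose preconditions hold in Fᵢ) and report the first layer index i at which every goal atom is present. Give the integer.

2

F0 = init (5 atoms)
F1 = F0 ∪ {holds(c,c), holds(c,e), inpos(d,d), inpos(e,e), marked(c), marked(d), marked(e), on(c), on(d)}  (14 atoms)
F2 = F1 ∪ {holds(e,c), holds(e,e), inpos(c,c), inpos(d,e)}  (18 atoms)
goal ⊆ F2  ⇒  h_max = 2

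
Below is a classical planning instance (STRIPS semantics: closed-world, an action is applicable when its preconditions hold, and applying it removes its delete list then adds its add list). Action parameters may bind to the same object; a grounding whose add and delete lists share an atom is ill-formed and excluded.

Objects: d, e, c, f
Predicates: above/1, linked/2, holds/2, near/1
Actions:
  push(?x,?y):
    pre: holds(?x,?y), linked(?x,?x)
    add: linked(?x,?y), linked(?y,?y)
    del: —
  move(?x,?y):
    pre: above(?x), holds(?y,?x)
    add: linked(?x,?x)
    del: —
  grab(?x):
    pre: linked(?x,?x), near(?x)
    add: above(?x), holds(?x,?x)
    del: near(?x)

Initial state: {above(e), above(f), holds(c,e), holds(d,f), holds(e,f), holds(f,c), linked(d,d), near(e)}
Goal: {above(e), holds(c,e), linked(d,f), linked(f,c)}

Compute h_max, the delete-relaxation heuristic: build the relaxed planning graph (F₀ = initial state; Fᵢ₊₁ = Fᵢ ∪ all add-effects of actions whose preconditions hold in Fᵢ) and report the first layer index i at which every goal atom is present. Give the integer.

2

F0 = init (8 atoms)
F1 = F0 ∪ {linked(d,f), linked(e,e), linked(f,f)}  (11 atoms)
F2 = F1 ∪ {holds(e,e), linked(c,c), linked(e,f), linked(f,c)}  (15 atoms)
goal ⊆ F2  ⇒  h_max = 2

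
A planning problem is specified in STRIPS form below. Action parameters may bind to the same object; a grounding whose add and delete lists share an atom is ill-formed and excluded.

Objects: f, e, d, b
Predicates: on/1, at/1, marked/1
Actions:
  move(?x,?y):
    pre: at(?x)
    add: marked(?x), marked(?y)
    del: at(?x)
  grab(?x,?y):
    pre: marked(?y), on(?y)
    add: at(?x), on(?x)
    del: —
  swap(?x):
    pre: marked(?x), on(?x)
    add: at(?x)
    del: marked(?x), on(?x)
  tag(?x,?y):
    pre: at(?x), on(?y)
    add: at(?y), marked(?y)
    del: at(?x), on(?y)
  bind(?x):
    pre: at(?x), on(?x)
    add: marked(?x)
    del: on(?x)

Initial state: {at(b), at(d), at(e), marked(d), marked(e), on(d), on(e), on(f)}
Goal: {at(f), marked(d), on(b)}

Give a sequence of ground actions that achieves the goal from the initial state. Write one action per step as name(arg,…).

1. grab(f,e)  →  {at(b), at(d), at(e), at(f), marked(d), marked(e), on(d), on(e), on(f)}
2. grab(b,e)  →  {at(b), at(d), at(e), at(f), marked(d), marked(e), on(b), on(d), on(e), on(f)}

grab(f,e); grab(b,e)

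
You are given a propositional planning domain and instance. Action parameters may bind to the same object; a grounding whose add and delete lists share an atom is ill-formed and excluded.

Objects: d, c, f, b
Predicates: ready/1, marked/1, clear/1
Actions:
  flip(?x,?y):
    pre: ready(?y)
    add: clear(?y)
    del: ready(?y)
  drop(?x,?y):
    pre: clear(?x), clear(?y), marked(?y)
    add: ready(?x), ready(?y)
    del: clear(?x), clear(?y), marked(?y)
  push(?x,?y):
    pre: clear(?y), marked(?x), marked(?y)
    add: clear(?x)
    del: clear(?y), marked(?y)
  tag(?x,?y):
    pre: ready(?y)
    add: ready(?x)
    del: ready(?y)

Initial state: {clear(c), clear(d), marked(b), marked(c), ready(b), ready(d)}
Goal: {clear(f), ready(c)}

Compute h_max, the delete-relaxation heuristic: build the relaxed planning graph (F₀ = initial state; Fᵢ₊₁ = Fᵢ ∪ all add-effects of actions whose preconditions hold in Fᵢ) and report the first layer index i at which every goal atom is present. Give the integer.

F0 = init (6 atoms)
F1 = F0 ∪ {clear(b), ready(c), ready(f)}  (9 atoms)
F2 = F1 ∪ {clear(f)}  (10 atoms)
goal ⊆ F2  ⇒  h_max = 2

2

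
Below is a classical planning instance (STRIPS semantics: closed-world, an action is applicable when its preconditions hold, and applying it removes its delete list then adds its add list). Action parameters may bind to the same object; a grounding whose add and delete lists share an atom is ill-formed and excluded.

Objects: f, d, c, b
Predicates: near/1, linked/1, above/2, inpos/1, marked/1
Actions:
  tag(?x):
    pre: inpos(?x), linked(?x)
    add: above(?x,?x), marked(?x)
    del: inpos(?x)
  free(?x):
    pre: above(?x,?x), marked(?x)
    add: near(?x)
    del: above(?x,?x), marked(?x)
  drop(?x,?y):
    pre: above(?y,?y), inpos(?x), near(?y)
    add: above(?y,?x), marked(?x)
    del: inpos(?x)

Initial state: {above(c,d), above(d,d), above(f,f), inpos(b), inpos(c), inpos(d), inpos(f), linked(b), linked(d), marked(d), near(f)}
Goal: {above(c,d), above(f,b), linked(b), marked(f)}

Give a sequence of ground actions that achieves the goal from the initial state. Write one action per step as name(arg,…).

drop(f,f); drop(b,f)

1. drop(f,f)  →  {above(c,d), above(d,d), above(f,f), inpos(b), inpos(c), inpos(d), linked(b), linked(d), marked(d), marked(f), near(f)}
2. drop(b,f)  →  {above(c,d), above(d,d), above(f,b), above(f,f), inpos(c), inpos(d), linked(b), linked(d), marked(b), marked(d), marked(f), near(f)}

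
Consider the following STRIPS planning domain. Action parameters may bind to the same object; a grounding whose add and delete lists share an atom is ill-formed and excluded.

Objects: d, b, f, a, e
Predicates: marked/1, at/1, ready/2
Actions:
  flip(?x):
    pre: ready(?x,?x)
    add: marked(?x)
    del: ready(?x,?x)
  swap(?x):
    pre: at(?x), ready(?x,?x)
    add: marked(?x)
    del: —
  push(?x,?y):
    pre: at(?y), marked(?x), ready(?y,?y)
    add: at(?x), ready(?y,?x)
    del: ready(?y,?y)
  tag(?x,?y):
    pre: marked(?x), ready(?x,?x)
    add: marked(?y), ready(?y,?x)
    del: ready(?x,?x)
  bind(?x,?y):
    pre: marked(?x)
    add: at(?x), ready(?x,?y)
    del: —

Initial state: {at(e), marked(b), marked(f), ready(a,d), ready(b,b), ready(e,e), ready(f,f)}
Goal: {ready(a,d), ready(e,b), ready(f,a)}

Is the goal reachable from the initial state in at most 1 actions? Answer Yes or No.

No

1. push(b,e)  →  {at(b), at(e), marked(b), marked(f), ready(a,d), ready(b,b), ready(e,b), ready(f,f)}
2. bind(f,a)  →  {at(b), at(e), at(f), marked(b), marked(f), ready(a,d), ready(b,b), ready(e,b), ready(f,a), ready(f,f)}
optimal plan length = 2; 2 > 1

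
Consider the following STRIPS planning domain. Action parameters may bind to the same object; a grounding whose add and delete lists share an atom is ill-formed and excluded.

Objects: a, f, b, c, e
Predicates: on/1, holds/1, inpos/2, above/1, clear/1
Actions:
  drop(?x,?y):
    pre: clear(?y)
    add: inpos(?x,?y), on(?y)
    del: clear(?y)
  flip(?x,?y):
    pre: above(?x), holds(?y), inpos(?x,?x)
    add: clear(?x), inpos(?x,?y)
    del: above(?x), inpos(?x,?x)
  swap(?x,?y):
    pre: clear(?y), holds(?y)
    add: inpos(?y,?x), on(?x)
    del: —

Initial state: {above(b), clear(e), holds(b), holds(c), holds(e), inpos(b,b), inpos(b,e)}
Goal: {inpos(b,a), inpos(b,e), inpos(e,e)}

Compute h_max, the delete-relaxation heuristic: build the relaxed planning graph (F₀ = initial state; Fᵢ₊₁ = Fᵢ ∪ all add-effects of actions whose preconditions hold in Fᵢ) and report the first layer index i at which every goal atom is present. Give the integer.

2

F0 = init (7 atoms)
F1 = F0 ∪ {clear(b), inpos(a,e), inpos(b,c), inpos(c,e), inpos(e,a), inpos(e,b), inpos(e,c), inpos(e,e), inpos(e,f), inpos(f,e), on(a), on(b), on(c), on(e), on(f)}  (22 atoms)
F2 = F1 ∪ {inpos(a,b), inpos(b,a), inpos(b,f), inpos(c,b), inpos(f,b)}  (27 atoms)
goal ⊆ F2  ⇒  h_max = 2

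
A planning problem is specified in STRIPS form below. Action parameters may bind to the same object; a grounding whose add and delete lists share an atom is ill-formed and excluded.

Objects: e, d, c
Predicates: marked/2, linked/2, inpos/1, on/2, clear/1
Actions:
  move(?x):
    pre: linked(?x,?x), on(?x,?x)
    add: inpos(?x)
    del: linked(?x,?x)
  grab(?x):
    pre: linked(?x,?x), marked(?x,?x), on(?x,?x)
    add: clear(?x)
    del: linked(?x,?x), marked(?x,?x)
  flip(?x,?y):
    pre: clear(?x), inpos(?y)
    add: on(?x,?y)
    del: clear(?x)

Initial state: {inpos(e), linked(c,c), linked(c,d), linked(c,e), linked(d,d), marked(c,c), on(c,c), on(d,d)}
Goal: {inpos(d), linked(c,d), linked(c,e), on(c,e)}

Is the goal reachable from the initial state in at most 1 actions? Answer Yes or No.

1. move(d)  →  {inpos(d), inpos(e), linked(c,c), linked(c,d), linked(c,e), marked(c,c), on(c,c), on(d,d)}
2. grab(c)  →  {clear(c), inpos(d), inpos(e), linked(c,d), linked(c,e), on(c,c), on(d,d)}
3. flip(c,e)  →  {inpos(d), inpos(e), linked(c,d), linked(c,e), on(c,c), on(c,e), on(d,d)}
optimal plan length = 3; 3 > 1

No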